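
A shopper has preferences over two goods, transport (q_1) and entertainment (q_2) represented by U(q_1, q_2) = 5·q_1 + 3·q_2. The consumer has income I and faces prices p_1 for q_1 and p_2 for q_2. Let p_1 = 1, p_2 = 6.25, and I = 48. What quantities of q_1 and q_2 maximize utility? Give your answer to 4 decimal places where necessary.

Linear utility — the consumer picks whichever good has higher MU/price: 5/1 = 5 vs 3/6.25 = 0.48.
q_1 gives more utility per dollar, so spend all income on q_1: q_1* = I/p_1, q_2* = 0.
Numerically: q_1* = 48, q_2* = 0.

q_1* = 48, q_2* = 0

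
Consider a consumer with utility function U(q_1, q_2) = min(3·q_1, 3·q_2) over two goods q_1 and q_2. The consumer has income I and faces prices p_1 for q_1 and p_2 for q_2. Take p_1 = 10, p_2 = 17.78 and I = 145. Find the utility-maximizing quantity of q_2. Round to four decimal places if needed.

Demand: q_1*(p_1,p_2,I) = 3·I/(3·p_1 + 3·p_2), q_2* = 3·I/(3·p_1 + 3·p_2).
Here 3·10 + 3·17.78 = 83.34, giving q_2* = 5.2196.

q_2* = 5.2196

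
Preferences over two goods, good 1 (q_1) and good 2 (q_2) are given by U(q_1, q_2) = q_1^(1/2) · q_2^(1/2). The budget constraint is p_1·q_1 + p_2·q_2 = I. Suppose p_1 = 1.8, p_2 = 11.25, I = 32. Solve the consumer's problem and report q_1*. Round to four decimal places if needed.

The MRS is q_2/q_1. Set MRS = p_1/p_2.
So 0.5·p_2·q_2 = 0.5·p_1·q_1; combined with the budget, a share 0.5 of income goes to q_1.
Demand: q_1*(p_1,p_2,I) = 0.5·I/p_1 and q_2* = 0.5·I/p_2.
At p_1=1.8, p_2=11.25, I=32: q_1* = 0.5·32/1.8 = 8.8889.

q_1* = 8.8889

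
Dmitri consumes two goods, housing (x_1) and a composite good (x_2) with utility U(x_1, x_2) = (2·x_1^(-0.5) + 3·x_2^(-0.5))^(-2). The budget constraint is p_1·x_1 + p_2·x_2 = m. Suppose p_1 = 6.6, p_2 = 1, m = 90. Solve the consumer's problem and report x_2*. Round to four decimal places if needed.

x_2* = 37.0144

MRS = MU_x_1/MU_x_2 = (2/3)·(x_2/x_1)^(1.5). Set equal to p_1/p_2.
Hence x_2/x_1 = ((3/2)·p_1/p_2)^(1/(1.5)), i.e. raised to the 2/3 power.
Substitute x_2 = (x_2/x_1)·x_1 into the budget: x_1* = m/(p_1 + p_2·(x_2/x_1)).
Numerically x_2/x_1 = 4.610593, so x_1* = 90/(6.6 + 1·4.610593) = 8.0281 and x_2* = 4.610593·8.0281 = 37.0144.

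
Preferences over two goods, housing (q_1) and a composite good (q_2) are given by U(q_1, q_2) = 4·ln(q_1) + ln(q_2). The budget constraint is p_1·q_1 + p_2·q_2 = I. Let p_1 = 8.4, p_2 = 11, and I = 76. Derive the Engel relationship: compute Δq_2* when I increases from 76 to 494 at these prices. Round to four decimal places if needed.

Tangency: MRS = 4·q_2/q_1 = p_1/p_2.
Rearranging, p_2·q_2 = (1/4)·p_1·q_1. Substituting into the budget gives p_1·q_1·(1 + (1/4)) = I.
Demand: q_1*(p_1,p_2,I) = 0.8·I/p_1 and q_2* = 0.2·I/p_2.
At p_1=8.4, p_2=11, I=76: q_2* = 0.2·76/11 = 1.3818.
At I' = 494: q_2* = 8.9818. Change: 8.9818 − 1.3818 = 7.6.

Δq_2* = 7.6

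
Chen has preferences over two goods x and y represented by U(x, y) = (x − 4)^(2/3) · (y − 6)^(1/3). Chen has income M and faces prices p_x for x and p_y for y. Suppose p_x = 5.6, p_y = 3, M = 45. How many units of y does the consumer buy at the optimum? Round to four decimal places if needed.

MRS = 2·(y−6)/(x−4). Tangency with p_x/p_y gives y−6 = (1/2)·(p_x/p_y)·(x−4).
After buying the subsistence bundle (4, 6), a share 2/3 of the remaining income goes to x: x* = 4 + 2/3·(M − 4p_x − 6p_y)/p_x.
Discretionary income = 45 − 4·5.6 − 6·3 = 4.6; y* = 6 + 1/3·4.6/3 = 6.5111.

y* = 6.5111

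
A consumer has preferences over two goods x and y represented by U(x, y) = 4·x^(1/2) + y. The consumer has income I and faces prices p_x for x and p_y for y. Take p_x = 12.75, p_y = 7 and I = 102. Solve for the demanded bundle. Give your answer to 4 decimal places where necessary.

MU_x = 2/√x, MU_y = 1. Tangency: 2/√x = p_x/p_y.
Solve: √x = 2·p_y/p_x, so x*(p_x,p_y) = (2·p_y/p_x)², and y* = (I − p_x·x*)/p_y.
Plugging in: x* = (2·7/12.75)² = 1.2057, y* = 12.3754.

x* = 1.2057, y* = 12.3754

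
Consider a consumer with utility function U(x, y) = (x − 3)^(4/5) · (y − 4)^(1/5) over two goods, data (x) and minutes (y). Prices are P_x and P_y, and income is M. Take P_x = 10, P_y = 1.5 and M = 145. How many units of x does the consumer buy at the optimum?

MRS = 4·(y−4)/(x−3). Tangency with P_x/P_y gives y−4 = (1/4)·(P_x/P_y)·(x−3).
Substituting into the budget: x* = 3 + 0.8·(M − 3·P_x − 4·P_y)/P_x, and y* = 4 + 0.2·(…)/P_y.
Discretionary income = 145 − 3·10 − 4·1.5 = 109; x* = 3 + 0.8·109/10 = 11.72.

x* = 11.72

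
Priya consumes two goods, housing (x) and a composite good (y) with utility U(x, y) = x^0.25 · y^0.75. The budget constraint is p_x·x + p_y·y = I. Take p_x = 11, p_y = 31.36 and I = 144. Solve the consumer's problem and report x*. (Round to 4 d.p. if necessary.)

MU_x/MU_y = (0.25·y)/(0.75·x); tangency sets this equal to p_x/p_y.
So 0.25·p_y·y = 0.75·p_x·x; combined with the budget, a share 0.25 of income goes to x.
Demand: x*(p_x,p_y,I) = 0.25·I/p_x and y* = 0.75·I/p_y.
At p_x=11, p_y=31.36, I=144: x* = 0.25·144/11 = 3.2727.

x* = 3.2727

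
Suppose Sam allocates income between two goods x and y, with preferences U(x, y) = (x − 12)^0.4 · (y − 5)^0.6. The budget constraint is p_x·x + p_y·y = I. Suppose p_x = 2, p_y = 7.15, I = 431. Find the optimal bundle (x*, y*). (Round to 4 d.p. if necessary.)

Let x' = x−12, y' = y−5. MRS = (2/3)·y'/x' = p_x/p_y.
After buying the subsistence bundle (12, 5), a share 0.4 of the remaining income goes to x: x* = 12 + 0.4·(I − 12p_x − 5p_y)/p_x.
Discretionary income = 431 − 12·2 − 5·7.15 = 371.25; x* = 12 + 0.4·371.25/2 = 86.25; y* = 5 + 0.6·371.25/7.15 = 36.1538.

x* = 86.25, y* = 36.1538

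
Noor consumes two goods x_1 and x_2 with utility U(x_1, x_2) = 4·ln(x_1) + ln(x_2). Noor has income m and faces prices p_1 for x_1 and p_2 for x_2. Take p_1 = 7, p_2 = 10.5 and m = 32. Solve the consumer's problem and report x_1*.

The MRS is 4·x_2/x_1. Set MRS = p_1/p_2.
So 4·p_2·x_2 = p_1·x_1; combined with the budget, a share 0.8 of income goes to x_1.
Demand: x_1*(p_1,p_2,m) = 0.8·m/p_1 and x_2* = 0.2·m/p_2.
At p_1=7, p_2=10.5, m=32: x_1* = 0.8·32/7 = 3.6571.

x_1* = 3.6571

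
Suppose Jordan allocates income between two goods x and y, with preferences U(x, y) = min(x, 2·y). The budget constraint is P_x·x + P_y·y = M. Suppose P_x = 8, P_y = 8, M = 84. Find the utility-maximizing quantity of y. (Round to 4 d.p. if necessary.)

With perfect complements, no substitution: consume in ratio x:y = 2:1.
Budget: P_x·x + P_y·(1/2)·x = M, so (2·P_x + P_y)·x = 2·M.
Demand: x*(P_x,P_y,M) = 2·M/(2·P_x + P_y), y* = M/(2·P_x + P_y).
Here 2·8 + 8 = 24, giving y* = 3.5.

y* = 3.5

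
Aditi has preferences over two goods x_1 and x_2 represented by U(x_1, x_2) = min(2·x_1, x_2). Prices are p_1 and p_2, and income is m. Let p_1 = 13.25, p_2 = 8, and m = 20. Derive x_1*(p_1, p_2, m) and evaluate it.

Leontief preferences: the optimum is at the kink where x_1/1 = x_2/2, i.e. x_2 = 2·x_1.
Budget: p_1·x_1 + p_2·2·x_1 = m, so (p_1 + 2·p_2)·x_1 = m.
Demand: x_1*(p_1,p_2,m) = m/(p_1 + 2·p_2), x_2* = 2·m/(p_1 + 2·p_2).
Here 13.25 + 2·8 = 29.25, giving x_1* = 0.6838.

x_1* = 0.6838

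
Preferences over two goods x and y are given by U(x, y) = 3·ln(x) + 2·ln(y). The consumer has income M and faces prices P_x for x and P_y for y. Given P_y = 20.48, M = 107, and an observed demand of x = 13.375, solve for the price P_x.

The MRS is (3/2)·y/x. Set MRS = P_x/P_y.
Rearranging, P_y·y = (2/3)·P_x·x. Substituting into the budget gives P_x·x·(1 + (2/3)) = M.
Demand: x*(P_x,P_y,M) = 0.6·M/P_x and y* = 0.4·M/P_y.
Set x* = 13.375 in the demand function and solve for P_x: P_x = 4.8.

P_x = 4.8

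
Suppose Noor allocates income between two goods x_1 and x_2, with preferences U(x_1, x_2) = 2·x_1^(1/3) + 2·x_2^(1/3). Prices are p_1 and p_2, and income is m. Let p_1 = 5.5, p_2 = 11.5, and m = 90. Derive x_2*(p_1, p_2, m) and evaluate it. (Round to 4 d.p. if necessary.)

MRS = MU_x_1/MU_x_2 = (x_2/x_1)^(2/3). Set equal to p_1/p_2.
Solve for the ratio: x_2/x_1 = [p_1/p_2]^(1.5).
Substitute x_2 = (x_2/x_1)·x_1 into the budget: x_1* = m/(p_1 + p_2·(x_2/x_1)).
Numerically x_2/x_1 = 0.330748, so x_1* = 90/(5.5 + 11.5·0.330748) = 9.6737 and x_2* = 0.330748·9.6737 = 3.1995.

x_2* = 3.1995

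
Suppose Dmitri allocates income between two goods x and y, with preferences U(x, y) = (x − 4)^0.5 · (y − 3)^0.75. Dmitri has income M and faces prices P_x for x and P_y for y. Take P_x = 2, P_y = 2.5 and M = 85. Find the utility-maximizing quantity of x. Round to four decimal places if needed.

This is Cobb-Douglas in (x−4, y−3): tangency gives 0.5·P_y·(y−3) = 0.75·P_x·(x−4).
Substituting into the budget: x* = 4 + 0.4·(M − 4·P_x − 3·P_y)/P_x, and y* = 3 + 0.6·(…)/P_y.
Discretionary income = 85 − 4·2 − 3·2.5 = 69.5; x* = 4 + 0.4·69.5/2 = 17.9.

x* = 17.9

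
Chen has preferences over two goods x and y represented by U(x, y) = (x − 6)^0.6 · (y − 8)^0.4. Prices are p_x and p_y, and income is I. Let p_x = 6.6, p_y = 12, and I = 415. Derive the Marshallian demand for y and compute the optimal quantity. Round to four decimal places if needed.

y* = 17.3133

This is Cobb-Douglas in (x−6, y−8): tangency gives 0.6·p_y·(y−8) = 0.4·p_x·(x−6).
After buying the subsistence bundle (6, 8), a share 0.6 of the remaining income goes to x: x* = 6 + 0.6·(I − 6p_x − 8p_y)/p_x.
Discretionary income = 415 − 6·6.6 − 8·12 = 279.4; y* = 8 + 0.4·279.4/12 = 17.3133.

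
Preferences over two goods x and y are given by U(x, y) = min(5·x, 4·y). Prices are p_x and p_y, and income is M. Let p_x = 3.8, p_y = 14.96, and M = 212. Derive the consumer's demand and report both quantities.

x* = 9.4222, y* = 11.7778

With perfect complements, no substitution: consume in ratio x:y = 4:5.
Budget: p_x·x + p_y·(5/4)·x = M, so (4·p_x + 5·p_y)·x = 4·M.
Demand: x*(p_x,p_y,M) = 4·M/(4·p_x + 5·p_y), y* = 5·M/(4·p_x + 5·p_y).
Here 4·3.8 + 5·14.96 = 90, giving x* = 9.4222 and y* = 11.7778.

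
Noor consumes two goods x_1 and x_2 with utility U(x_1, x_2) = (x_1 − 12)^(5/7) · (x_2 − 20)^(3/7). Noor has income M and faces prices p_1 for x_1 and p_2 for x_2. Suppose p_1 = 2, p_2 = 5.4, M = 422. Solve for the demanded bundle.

This is Cobb-Douglas in (x_1−12, x_2−20): tangency gives 5/7·p_2·(x_2−20) = 3/7·p_1·(x_1−12).
Substituting into the budget: x_1* = 12 + 0.625·(M − 12·p_1 − 20·p_2)/p_1, and x_2* = 20 + 0.375·(…)/p_2.
Discretionary income = 422 − 12·2 − 20·5.4 = 290; x_1* = 12 + 0.625·290/2 = 102.625; x_2* = 20 + 0.375·290/5.4 = 40.1389.

x_1* = 102.625, x_2* = 40.1389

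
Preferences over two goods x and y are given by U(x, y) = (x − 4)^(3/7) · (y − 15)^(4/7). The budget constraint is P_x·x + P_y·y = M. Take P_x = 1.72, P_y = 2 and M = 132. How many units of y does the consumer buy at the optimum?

y* = 42.1771

Let x' = x−4, y' = y−15. MRS = (3/4)·y'/x' = P_x/P_y.
Substituting into the budget: x* = 4 + 3/7·(M − 4·P_x − 15·P_y)/P_x, and y* = 15 + 4/7·(…)/P_y.
Discretionary income = 132 − 4·1.72 − 15·2 = 95.12; y* = 15 + 4/7·95.12/2 = 42.1771.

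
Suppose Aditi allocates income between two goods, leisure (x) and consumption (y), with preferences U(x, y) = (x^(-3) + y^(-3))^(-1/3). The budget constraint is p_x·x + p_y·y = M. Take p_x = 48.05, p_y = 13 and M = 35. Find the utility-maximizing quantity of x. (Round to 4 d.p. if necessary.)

x* = 0.5297

Numerically y/x = 1.386556, so x* = 35/(48.05 + 13·1.386556) = 0.5297.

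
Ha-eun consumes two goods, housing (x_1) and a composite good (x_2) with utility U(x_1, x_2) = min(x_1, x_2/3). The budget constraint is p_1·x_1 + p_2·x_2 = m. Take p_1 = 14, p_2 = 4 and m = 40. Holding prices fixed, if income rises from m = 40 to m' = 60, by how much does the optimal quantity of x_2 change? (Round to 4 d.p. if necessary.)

Leontief preferences: the optimum is at the kink where x_1/1 = x_2/3, i.e. x_2 = 3·x_1.
Budget: p_1·x_1 + p_2·3·x_1 = m, so (p_1 + 3·p_2)·x_1 = m.
Demand: x_1*(p_1,p_2,m) = m/(p_1 + 3·p_2), x_2* = 3·m/(p_1 + 3·p_2).
Here 14 + 3·4 = 26, giving x_2* = 4.6154.
At m' = 60: x_2* = 6.9231. Change: 6.9231 − 4.6154 = 2.3077.

Δx_2* = 2.3077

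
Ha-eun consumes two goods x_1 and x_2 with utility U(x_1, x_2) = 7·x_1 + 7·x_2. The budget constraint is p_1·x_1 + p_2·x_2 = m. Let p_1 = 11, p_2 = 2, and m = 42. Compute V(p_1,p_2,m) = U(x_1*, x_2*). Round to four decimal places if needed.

Numerically: x_1* = 0, x_2* = 21.
Utility at the optimum: U(0, 21) = 147.

V = 147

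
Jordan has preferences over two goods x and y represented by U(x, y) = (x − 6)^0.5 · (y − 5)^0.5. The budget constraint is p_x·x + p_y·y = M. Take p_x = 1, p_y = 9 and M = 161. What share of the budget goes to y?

MRS = (y−5)/(x−6). Tangency with p_x/p_y gives y−5 = (p_x/p_y)·(x−6).
After buying the subsistence bundle (6, 5), a share 0.5 of the remaining income goes to x: x* = 6 + 0.5·(M − 6p_x − 5p_y)/p_x.
Discretionary income = 161 − 6·1 − 5·9 = 110; x* = 6 + 0.5·110/1 = 61; y* = 5 + 0.5·110/9 = 11.1111.
Expenditure on y: 9·11.1111 = 100; share = 0.6211.

share on y = 0.6211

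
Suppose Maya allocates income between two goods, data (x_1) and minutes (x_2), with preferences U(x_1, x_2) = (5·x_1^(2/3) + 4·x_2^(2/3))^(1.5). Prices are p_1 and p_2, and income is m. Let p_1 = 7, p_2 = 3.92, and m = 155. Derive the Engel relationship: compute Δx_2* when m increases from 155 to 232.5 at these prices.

Δx_2* = 12.2607

From the CES first-order condition, (5/4)·(x_2/x_1)^(1/3) = p_1/p_2.
Hence x_2/x_1 = ((4/5)·p_1/p_2)^(1/(1/3)), i.e. raised to the 3 power.
Substitute x_2 = (x_2/x_1)·x_1 into the budget: x_1* = m/(p_1 + p_2·(x_2/x_1)).
Numerically x_2/x_1 = 2.915452, so x_1* = 155/(7 + 3.92·2.915452) = 8.4109 and x_2* = 2.915452·8.4109 = 24.5214.
At m' = 232.5: x_2* = 36.7822. Change: 36.7822 − 24.5214 = 12.2607.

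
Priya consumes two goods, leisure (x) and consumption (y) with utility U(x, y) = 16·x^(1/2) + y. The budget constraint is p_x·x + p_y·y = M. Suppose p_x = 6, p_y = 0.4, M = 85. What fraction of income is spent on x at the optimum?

Set MRS = p_x/p_y: 8·x^(−1/2) = p_x/p_y.
Thus x* = (8·p_y/p_x)² — independent of M — with the rest of income spent on y.
Plugging in: x* = (8·0.4/6)² = 0.2844, y* = 208.2333.
Expenditure on x: 6·0.2844 = 1.7067; share = 0.0201.

share on x = 0.0201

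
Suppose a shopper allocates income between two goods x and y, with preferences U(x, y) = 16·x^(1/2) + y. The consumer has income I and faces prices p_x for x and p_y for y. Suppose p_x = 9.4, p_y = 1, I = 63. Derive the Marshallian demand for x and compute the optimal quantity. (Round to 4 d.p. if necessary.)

MU_x = 8/√x, MU_y = 1. Tangency: 8/√x = p_x/p_y.
Thus x* = (8·p_y/p_x)² — independent of I — with the rest of income spent on y.
Plugging in: x* = (8·1/9.4)² = 0.7243.

x* = 0.7243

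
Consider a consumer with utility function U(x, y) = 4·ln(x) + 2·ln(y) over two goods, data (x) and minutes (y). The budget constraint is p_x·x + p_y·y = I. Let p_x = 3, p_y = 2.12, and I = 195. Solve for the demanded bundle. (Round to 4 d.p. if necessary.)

x* = 43.3333, y* = 30.6604

Demand: x*(p_x,p_y,I) = 2/3·I/p_x and y* = 1/3·I/p_y.
At p_x=3, p_y=2.12, I=195: x* = 2/3·195/3 = 43.3333, y* = 30.6604.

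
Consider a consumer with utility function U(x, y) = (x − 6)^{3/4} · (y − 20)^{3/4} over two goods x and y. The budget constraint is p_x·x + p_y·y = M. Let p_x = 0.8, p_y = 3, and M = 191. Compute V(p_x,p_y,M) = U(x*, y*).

V = 259.9475

MRS = (y−20)/(x−6). Tangency with p_x/p_y gives y−20 = (p_x/p_y)·(x−6).
After buying the subsistence bundle (6, 20), a share 0.5 of the remaining income goes to x: x* = 6 + 0.5·(M − 6p_x − 20p_y)/p_x.
Discretionary income = 191 − 6·0.8 − 20·3 = 126.2; x* = 6 + 0.5·126.2/0.8 = 84.875; y* = 20 + 0.5·126.2/3 = 41.0333.
Utility at the optimum: U(84.875, 41.0333) = 259.9475.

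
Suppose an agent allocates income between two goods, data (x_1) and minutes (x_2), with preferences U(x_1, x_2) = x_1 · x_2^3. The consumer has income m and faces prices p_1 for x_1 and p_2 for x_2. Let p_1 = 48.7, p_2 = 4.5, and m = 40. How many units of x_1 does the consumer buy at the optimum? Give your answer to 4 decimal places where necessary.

x_1* = 0.2053

Demand: x_1*(p_1,p_2,m) = 0.25·m/p_1 and x_2* = 0.75·m/p_2.
At p_1=48.7, p_2=4.5, m=40: x_1* = 0.25·40/48.7 = 0.2053.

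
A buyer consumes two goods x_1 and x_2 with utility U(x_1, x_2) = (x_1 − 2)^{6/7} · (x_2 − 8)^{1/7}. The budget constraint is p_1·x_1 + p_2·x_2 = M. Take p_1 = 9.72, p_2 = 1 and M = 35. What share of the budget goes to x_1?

Let x_1' = x_1−2, x_2' = x_2−8. MRS = 6·x_2'/x_1' = p_1/p_2.
After buying the subsistence bundle (2, 8), a share 6/7 of the remaining income goes to x_1: x_1* = 2 + 6/7·(M − 2p_1 − 8p_2)/p_1.
Discretionary income = 35 − 2·9.72 − 8·1 = 7.56; x_1* = 2 + 6/7·7.56/9.72 = 2.6667; x_2* = 8 + 1/7·7.56/1 = 9.08.
Expenditure on x_1: 9.72·2.6667 = 25.92; share = 0.7406.

share on x_1 = 0.7406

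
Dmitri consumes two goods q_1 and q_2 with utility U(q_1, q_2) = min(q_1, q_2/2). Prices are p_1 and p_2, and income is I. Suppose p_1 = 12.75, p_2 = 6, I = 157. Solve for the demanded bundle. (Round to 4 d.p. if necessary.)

q_1* = 6.3434, q_2* = 12.6869

Leontief preferences: the optimum is at the kink where q_1/1 = q_2/2, i.e. q_2 = 2·q_1.
Budget: p_1·q_1 + p_2·2·q_1 = I, so (p_1 + 2·p_2)·q_1 = I.
Demand: q_1*(p_1,p_2,I) = I/(p_1 + 2·p_2), q_2* = 2·I/(p_1 + 2·p_2).
Here 12.75 + 2·6 = 24.75, giving q_1* = 6.3434 and q_2* = 12.6869.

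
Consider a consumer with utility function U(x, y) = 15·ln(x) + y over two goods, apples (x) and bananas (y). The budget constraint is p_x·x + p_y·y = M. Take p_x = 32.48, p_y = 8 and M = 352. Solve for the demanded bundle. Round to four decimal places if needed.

So x*(p_x,p_y) = 15·p_y/p_x, independent of income; and y* = (M − 15·p_y)/p_y.
At the given prices: x* = 15·8/32.48 = 3.6946, and y* = 29.

x* = 3.6946, y* = 29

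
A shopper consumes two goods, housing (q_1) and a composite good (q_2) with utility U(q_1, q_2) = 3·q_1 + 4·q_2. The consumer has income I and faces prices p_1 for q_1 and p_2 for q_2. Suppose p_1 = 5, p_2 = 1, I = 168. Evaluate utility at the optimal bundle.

V = 672

Linear utility — the consumer picks whichever good has higher MU/price: 3/5 = 0.6 vs 4/1 = 4.
q_2 gives more utility per dollar, so spend all income on q_2: q_2* = I/p_2, q_1* = 0.
Numerically: q_1* = 0, q_2* = 168.
Utility at the optimum: U(0, 168) = 672.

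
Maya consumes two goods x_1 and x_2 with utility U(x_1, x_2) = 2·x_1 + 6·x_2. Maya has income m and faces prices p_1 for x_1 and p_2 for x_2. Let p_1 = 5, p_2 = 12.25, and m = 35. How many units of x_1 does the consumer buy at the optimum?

x_1* = 0

Linear utility — the consumer picks whichever good has higher MU/price: 2/5 = 0.4 vs 6/12.25 = 0.4898.
x_2 gives more utility per dollar, so spend all income on x_2: x_2* = m/p_2, x_1* = 0.
Numerically: x_1* = 0, x_2* = 2.8571.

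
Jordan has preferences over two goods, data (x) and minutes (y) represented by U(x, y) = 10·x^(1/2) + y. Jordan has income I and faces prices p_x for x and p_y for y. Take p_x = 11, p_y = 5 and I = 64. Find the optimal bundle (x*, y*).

x* = 5.1653, y* = 1.4364

Thus x* = (5·p_y/p_x)² — independent of I — with the rest of income spent on y.
Plugging in: x* = (5·5/11)² = 5.1653, y* = 1.4364.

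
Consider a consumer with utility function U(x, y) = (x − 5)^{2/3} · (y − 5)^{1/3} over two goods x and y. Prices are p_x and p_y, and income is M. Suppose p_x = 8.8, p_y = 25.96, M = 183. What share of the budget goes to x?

This is Cobb-Douglas in (x−5, y−5): tangency gives 2/3·p_y·(y−5) = 1/3·p_x·(x−5).
After buying the subsistence bundle (5, 5), a share 2/3 of the remaining income goes to x: x* = 5 + 2/3·(M − 5p_x − 5p_y)/p_x.
Discretionary income = 183 − 5·8.8 − 5·25.96 = 9.2; x* = 5 + 2/3·9.2/8.8 = 5.697; y* = 5 + 1/3·9.2/25.96 = 5.1181.
Expenditure on x: 8.8·5.697 = 50.1333; share = 0.274.

share on x = 0.274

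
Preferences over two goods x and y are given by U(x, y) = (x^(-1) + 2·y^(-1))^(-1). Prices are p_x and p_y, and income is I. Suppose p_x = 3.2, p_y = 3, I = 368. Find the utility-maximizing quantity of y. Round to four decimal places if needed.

y* = 70.8934

MRS = MU_x/MU_y = (1/2)·(y/x)^(2). Set equal to p_x/p_y.
Solve for the ratio: y/x = [2·p_x/p_y]^(0.5).
Substitute y = (y/x)·x into the budget: x* = I/(p_x + p_y·(y/x)).
Numerically y/x = 1.460593, so x* = 368/(3.2 + 3·1.460593) = 48.5374 and y* = 1.460593·48.5374 = 70.8934.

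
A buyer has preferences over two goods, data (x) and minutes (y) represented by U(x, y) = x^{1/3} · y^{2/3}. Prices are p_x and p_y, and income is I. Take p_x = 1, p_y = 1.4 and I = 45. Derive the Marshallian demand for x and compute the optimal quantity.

Tangency: MRS = (1/2)·y/x = p_x/p_y.
Rearranging, p_y·y = 2·p_x·x. Substituting into the budget gives p_x·x·(1 + 2) = I.
Demand: x*(p_x,p_y,I) = 1/3·I/p_x and y* = 2/3·I/p_y.
At p_x=1, p_y=1.4, I=45: x* = 1/3·45/1 = 15.

x* = 15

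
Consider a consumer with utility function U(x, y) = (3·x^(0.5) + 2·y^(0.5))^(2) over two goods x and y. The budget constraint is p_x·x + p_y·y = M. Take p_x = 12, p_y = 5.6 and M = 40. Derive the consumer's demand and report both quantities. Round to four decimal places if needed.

x* = 1.7073, y* = 3.4843

Numerically y/x = 2.040816, so x* = 40/(12 + 5.6·2.040816) = 1.7073 and y* = 2.040816·1.7073 = 3.4843.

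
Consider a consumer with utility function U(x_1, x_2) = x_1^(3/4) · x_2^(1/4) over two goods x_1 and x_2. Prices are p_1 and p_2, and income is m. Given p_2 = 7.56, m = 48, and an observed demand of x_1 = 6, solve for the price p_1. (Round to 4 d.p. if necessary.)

MU_x_1/MU_x_2 = (0.75·x_2)/(0.25·x_1); tangency sets this equal to p_1/p_2.
Rearranging, p_2·x_2 = (1/3)·p_1·x_1. Substituting into the budget gives p_1·x_1·(1 + (1/3)) = m.
Demand: x_1*(p_1,p_2,m) = 0.75·m/p_1 and x_2* = 0.25·m/p_2.
Set x_1* = 6 in the demand function and solve for p_1: p_1 = 6.

p_1 = 6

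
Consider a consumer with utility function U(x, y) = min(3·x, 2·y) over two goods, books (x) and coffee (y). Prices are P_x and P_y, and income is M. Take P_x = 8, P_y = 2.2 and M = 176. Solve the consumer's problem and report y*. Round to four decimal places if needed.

y* = 23.3628

Demand: x*(P_x,P_y,M) = 2·M/(2·P_x + 3·P_y), y* = 3·M/(2·P_x + 3·P_y).
Here 2·8 + 3·2.2 = 22.6, giving y* = 23.3628.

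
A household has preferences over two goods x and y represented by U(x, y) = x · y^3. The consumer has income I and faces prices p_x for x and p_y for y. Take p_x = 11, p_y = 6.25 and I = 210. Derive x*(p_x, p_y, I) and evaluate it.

x* = 4.7727

MU_x/MU_y = (y)/(3·x); tangency sets this equal to p_x/p_y.
Rearranging, p_y·y = 3·p_x·x. Substituting into the budget gives p_x·x·(1 + 3) = I.
Demand: x*(p_x,p_y,I) = 0.25·I/p_x and y* = 0.75·I/p_y.
At p_x=11, p_y=6.25, I=210: x* = 0.25·210/11 = 4.7727.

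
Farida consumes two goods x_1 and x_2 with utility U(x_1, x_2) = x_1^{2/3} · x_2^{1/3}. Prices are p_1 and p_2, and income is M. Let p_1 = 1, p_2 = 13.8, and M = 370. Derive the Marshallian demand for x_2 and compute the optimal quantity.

The MRS is 2·x_2/x_1. Set MRS = p_1/p_2.
So 2/3·p_2·x_2 = 1/3·p_1·x_1; combined with the budget, a share 2/3 of income goes to x_1.
Demand: x_1*(p_1,p_2,M) = 2/3·M/p_1 and x_2* = 1/3·M/p_2.
At p_1=1, p_2=13.8, M=370: x_2* = 1/3·370/13.8 = 8.9372.

x_2* = 8.9372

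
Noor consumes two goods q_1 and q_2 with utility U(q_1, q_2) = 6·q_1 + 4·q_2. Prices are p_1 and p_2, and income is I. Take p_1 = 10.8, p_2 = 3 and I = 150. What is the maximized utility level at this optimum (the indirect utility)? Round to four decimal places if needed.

Perfect substitutes: compare marginal utility per dollar. 6/p_1 vs 4/p_2 → 0.5556 vs 1.3333.
q_2 gives more utility per dollar, so spend all income on q_2: q_2* = I/p_2, q_1* = 0.
Numerically: q_1* = 0, q_2* = 50.
Utility at the optimum: U(0, 50) = 200.

V = 200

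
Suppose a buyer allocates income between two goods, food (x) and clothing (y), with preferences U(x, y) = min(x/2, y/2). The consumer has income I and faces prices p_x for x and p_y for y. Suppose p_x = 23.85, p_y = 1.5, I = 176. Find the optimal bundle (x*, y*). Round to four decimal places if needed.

Demand: x*(p_x,p_y,I) = 2·I/(2·p_x + 2·p_y), y* = 2·I/(2·p_x + 2·p_y).
Here 2·23.85 + 2·1.5 = 50.7, giving x* = 6.9428 and y* = 6.9428.

x* = 6.9428, y* = 6.9428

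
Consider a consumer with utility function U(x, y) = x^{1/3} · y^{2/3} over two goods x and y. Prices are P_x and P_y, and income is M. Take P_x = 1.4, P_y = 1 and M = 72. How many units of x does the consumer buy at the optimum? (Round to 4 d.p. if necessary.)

x* = 17.1429

At P_x=1.4, P_y=1, M=72: x* = 1/3·72/1.4 = 17.1429.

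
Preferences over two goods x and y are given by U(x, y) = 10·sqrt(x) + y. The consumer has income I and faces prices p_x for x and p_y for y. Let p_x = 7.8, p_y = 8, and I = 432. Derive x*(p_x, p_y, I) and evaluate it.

x* = 26.2985

Utility is quasi-linear in y; the FOC for x is 5/√x = p_x/p_y.
Thus x* = (5·p_y/p_x)² — independent of I — with the rest of income spent on y.
Plugging in: x* = (5·8/7.8)² = 26.2985.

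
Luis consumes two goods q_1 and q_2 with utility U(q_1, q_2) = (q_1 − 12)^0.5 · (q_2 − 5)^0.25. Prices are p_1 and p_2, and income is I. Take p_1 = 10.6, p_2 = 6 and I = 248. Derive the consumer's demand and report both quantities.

Let q_1' = q_1−12, q_2' = q_2−5. MRS = 2·q_2'/q_1' = p_1/p_2.
After buying the subsistence bundle (12, 5), a share 2/3 of the remaining income goes to q_1: q_1* = 12 + 2/3·(I − 12p_1 − 5p_2)/p_1.
Discretionary income = 248 − 12·10.6 − 5·6 = 90.8; q_1* = 12 + 2/3·90.8/10.6 = 17.7107; q_2* = 5 + 1/3·90.8/6 = 10.0444.

q_1* = 17.7107, q_2* = 10.0444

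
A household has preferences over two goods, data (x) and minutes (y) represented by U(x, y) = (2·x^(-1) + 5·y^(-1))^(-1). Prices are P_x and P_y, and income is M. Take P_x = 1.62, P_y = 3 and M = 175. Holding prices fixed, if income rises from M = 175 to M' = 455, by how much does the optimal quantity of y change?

MRS = MU_x/MU_y = (2/5)·(y/x)^(2). Set equal to P_x/P_y.
Solve for the ratio: y/x = [(5/2)·P_x/P_y]^(0.5).
With the ratio pinned down, the budget gives x* = M/(P_x + P_y·(y/x)) and y* = (y/x)·x*.
Numerically y/x = 1.161895, so x* = 175/(1.62 + 3·1.161895) = 34.2755 and y* = 1.161895·34.2755 = 39.8246.
At M' = 455: y* = 103.5438. Change: 103.5438 − 39.8246 = 63.7193.

Δy* = 63.7193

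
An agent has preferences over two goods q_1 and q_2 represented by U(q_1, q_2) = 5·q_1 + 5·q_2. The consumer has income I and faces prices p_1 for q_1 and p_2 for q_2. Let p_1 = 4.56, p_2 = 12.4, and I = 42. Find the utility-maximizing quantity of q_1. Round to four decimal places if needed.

q_1* = 9.2105

Perfect substitutes: compare marginal utility per dollar. 5/p_1 vs 5/p_2 → 1.0965 vs 0.4032.
q_1 gives more utility per dollar, so spend all income on q_1: q_1* = I/p_1, q_2* = 0.
Numerically: q_1* = 9.2105, q_2* = 0.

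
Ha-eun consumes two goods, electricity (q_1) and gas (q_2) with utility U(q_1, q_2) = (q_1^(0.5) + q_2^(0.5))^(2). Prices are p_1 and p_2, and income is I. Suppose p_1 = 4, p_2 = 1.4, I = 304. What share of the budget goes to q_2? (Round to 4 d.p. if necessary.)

share on q_2 = 0.7407

MRS = MU_q_1/MU_q_2 = (q_2/q_1)^(0.5). Set equal to p_1/p_2.
Hence q_2/q_1 = (p_1/p_2)^(1/(0.5)), i.e. raised to the 2 power.
With the ratio pinned down, the budget gives q_1* = I/(p_1 + p_2·(q_2/q_1)) and q_2* = (q_2/q_1)·q_1*.
Numerically q_2/q_1 = 8.163265, so q_1* = 304/(4 + 1.4·8.163265) = 19.7037 and q_2* = 8.163265·19.7037 = 160.8466.
Expenditure on q_2: 1.4·160.8466 = 225.1852; share = 0.7407.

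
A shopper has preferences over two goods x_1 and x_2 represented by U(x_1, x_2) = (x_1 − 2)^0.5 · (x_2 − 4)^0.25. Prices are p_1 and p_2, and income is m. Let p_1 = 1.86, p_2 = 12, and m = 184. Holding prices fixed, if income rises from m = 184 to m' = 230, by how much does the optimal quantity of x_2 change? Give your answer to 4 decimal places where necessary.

Δx_2* = 1.2778

MRS = 2·(x_2−4)/(x_1−2). Tangency with p_1/p_2 gives x_2−4 = (1/2)·(p_1/p_2)·(x_1−2).
After buying the subsistence bundle (2, 4), a share 2/3 of the remaining income goes to x_1: x_1* = 2 + 2/3·(m − 2p_1 − 4p_2)/p_1.
Discretionary income = 184 − 2·1.86 − 4·12 = 132.28; x_2* = 4 + 1/3·132.28/12 = 7.6744.
At m' = 230: x_2* = 8.9522. Change: 8.9522 − 7.6744 = 1.2778.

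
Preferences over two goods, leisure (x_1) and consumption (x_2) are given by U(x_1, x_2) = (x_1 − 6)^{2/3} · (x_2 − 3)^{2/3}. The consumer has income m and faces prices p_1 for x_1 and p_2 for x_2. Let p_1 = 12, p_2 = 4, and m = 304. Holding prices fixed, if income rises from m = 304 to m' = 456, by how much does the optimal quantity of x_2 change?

Let x_1' = x_1−6, x_2' = x_2−3. MRS = x_2'/x_1' = p_1/p_2.
After buying the subsistence bundle (6, 3), a share 0.5 of the remaining income goes to x_1: x_1* = 6 + 0.5·(m − 6p_1 − 3p_2)/p_1.
Discretionary income = 304 − 6·12 − 3·4 = 220; x_2* = 3 + 0.5·220/4 = 30.5.
At m' = 456: x_2* = 49.5. Change: 49.5 − 30.5 = 19.

Δx_2* = 19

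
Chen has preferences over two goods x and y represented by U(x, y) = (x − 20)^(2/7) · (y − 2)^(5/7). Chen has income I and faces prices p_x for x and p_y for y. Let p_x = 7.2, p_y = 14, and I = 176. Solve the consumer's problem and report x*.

Let x' = x−20, y' = y−2. MRS = (2/5)·y'/x' = p_x/p_y.
Substituting into the budget: x* = 20 + 2/7·(I − 20·p_x − 2·p_y)/p_x, and y* = 2 + 5/7·(…)/p_y.
Discretionary income = 176 − 20·7.2 − 2·14 = 4; x* = 20 + 2/7·4/7.2 = 20.1587.

x* = 20.1587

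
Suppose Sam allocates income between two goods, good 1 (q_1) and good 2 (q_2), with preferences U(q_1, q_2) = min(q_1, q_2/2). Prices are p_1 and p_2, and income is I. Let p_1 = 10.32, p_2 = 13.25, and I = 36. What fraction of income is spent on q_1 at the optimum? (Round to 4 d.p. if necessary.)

share on q_1 = 0.2803

Here 10.32 + 2·13.25 = 36.82, giving q_1* = 0.9777 and q_2* = 1.9555.
Expenditure on q_1: 10.32·0.9777 = 10.0902; share = 0.2803.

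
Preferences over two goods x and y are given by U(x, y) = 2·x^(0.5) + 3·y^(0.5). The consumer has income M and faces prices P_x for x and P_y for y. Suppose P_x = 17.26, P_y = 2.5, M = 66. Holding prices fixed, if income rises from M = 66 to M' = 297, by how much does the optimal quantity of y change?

Δy* = 86.8115

From the CES first-order condition, (2/3)·(y/x)^(0.5) = P_x/P_y.
Hence y/x = ((3/2)·P_x/P_y)^(1/(0.5)), i.e. raised to the 2 power.
With the ratio pinned down, the budget gives x* = M/(P_x + P_y·(y/x)) and y* = (y/x)·x*.
Numerically y/x = 107.246736, so x* = 66/(17.26 + 2.5·107.246736) = 0.2313 and y* = 107.246736·0.2313 = 24.8033.
At M' = 297: y* = 111.6148. Change: 111.6148 − 24.8033 = 86.8115.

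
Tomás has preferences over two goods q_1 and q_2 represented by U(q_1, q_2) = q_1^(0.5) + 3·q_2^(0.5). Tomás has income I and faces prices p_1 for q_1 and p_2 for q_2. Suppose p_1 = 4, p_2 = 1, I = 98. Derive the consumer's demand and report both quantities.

MU_q_1 ∝ q_1^(-0.5), MU_q_2 ∝ 3·q_2^(-0.5), so MRS = (1/3)·(q_2/q_1)^(0.5) = p_1/p_2.
Solve for the ratio: q_2/q_1 = [3·p_1/p_2]^(2).
Substitute q_2 = (q_2/q_1)·q_1 into the budget: q_1* = I/(p_1 + p_2·(q_2/q_1)).
Numerically q_2/q_1 = 144, so q_1* = 98/(4 + 1·144) = 0.6622 and q_2* = 144·0.6622 = 95.3514.

q_1* = 0.6622, q_2* = 95.3514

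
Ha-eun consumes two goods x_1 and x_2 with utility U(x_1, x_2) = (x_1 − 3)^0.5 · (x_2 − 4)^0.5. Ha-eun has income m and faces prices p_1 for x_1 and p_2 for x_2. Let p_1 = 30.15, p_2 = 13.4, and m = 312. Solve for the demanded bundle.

Let x_1' = x_1−3, x_2' = x_2−4. MRS = x_2'/x_1' = p_1/p_2.
Substituting into the budget: x_1* = 3 + 0.5·(m − 3·p_1 − 4·p_2)/p_1, and x_2* = 4 + 0.5·(…)/p_2.
Discretionary income = 312 − 3·30.15 − 4·13.4 = 167.95; x_1* = 3 + 0.5·167.95/30.15 = 5.7852; x_2* = 4 + 0.5·167.95/13.4 = 10.2668.

x_1* = 5.7852, x_2* = 10.2668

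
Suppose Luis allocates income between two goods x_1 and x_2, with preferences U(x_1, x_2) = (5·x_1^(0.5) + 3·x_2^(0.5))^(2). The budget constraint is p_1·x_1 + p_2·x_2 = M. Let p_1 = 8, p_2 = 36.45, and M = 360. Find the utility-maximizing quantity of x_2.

Substitute x_2 = (x_2/x_1)·x_1 into the budget: x_1* = M/(p_1 + p_2·(x_2/x_1)).
Numerically x_2/x_1 = 0.017342, so x_1* = 360/(8 + 36.45·0.017342) = 41.7048 and x_2* = 0.017342·41.7048 = 0.7232.

x_2* = 0.7232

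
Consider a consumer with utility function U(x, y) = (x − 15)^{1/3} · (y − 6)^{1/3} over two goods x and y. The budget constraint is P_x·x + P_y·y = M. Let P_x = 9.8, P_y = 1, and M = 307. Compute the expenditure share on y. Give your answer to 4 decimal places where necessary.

Discretionary income = 307 − 15·9.8 − 6·1 = 154; x* = 15 + 0.5·154/9.8 = 22.8571; y* = 6 + 0.5·154/1 = 83.
Expenditure on y: 1·83 = 83; share = 0.2704.

share on y = 0.2704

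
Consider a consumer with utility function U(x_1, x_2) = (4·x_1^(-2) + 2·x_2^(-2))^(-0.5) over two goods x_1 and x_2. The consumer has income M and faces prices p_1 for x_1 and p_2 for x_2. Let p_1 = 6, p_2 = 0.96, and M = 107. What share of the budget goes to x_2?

share on x_2 = 0.1896

MU_x_1 ∝ 4·x_1^(-3), MU_x_2 ∝ 2·x_2^(-3), so MRS = 2·(x_2/x_1)^(3) = p_1/p_2.
Hence x_2/x_1 = ((1/2)·p_1/p_2)^(1/(3)), i.e. raised to the 1/3 power.
With the ratio pinned down, the budget gives x_1* = M/(p_1 + p_2·(x_2/x_1)) and x_2* = (x_2/x_1)·x_1*.
Numerically x_2/x_1 = 1.462009, so x_1* = 107/(6 + 0.96·1.462009) = 14.4526 and x_2* = 1.462009·14.4526 = 21.1298.
Expenditure on x_2: 0.96·21.1298 = 20.2846; share = 0.1896.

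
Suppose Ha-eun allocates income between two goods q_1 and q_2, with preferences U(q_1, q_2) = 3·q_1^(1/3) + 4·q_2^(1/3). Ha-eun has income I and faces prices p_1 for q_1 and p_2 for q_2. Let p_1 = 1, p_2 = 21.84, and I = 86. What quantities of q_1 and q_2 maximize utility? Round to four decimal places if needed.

q_1* = 64.6887, q_2* = 0.9758

From the CES first-order condition, (3/4)·(q_2/q_1)^(2/3) = p_1/p_2.
Solve for the ratio: q_2/q_1 = [(4/3)·p_1/p_2]^(1.5).
With the ratio pinned down, the budget gives q_1* = I/(p_1 + p_2·(q_2/q_1)) and q_2* = (q_2/q_1)·q_1*.
Numerically q_2/q_1 = 0.015084, so q_1* = 86/(1 + 21.84·0.015084) = 64.6887 and q_2* = 0.015084·64.6887 = 0.9758.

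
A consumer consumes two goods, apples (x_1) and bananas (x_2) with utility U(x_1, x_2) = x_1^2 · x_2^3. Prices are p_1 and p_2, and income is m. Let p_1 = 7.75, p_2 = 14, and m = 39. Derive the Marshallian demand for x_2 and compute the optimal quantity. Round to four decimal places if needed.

x_2* = 1.6714

Demand: x_1*(p_1,p_2,m) = 0.4·m/p_1 and x_2* = 0.6·m/p_2.
At p_1=7.75, p_2=14, m=39: x_2* = 0.6·39/14 = 1.6714.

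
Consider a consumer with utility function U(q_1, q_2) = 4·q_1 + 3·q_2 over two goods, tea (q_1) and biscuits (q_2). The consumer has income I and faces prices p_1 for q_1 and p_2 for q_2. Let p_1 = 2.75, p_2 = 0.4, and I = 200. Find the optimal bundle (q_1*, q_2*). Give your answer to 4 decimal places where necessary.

Perfect substitutes: compare marginal utility per dollar. 4/p_1 vs 3/p_2 → 1.4545 vs 7.5.
q_2 gives more utility per dollar, so spend all income on q_2: q_2* = I/p_2, q_1* = 0.
Numerically: q_1* = 0, q_2* = 500.

q_1* = 0, q_2* = 500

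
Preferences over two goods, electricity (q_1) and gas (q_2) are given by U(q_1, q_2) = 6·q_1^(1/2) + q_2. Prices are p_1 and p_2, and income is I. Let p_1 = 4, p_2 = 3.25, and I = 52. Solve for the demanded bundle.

q_1* = 5.9414, q_2* = 8.6875

Utility is quasi-linear in q_2; the FOC for q_1 is 3/√q_1 = p_1/p_2.
Thus q_1* = (3·p_2/p_1)² — independent of I — with the rest of income spent on q_2.
Plugging in: q_1* = (3·3.25/4)² = 5.9414, q_2* = 8.6875.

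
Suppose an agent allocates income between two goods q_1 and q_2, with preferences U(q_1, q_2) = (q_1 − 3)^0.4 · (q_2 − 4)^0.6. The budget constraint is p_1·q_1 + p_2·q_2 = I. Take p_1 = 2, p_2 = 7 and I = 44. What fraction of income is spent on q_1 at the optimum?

share on q_1 = 0.2273

Discretionary income = 44 − 3·2 − 4·7 = 10; q_1* = 3 + 0.4·10/2 = 5; q_2* = 4 + 0.6·10/7 = 4.8571.
Expenditure on q_1: 2·5 = 10; share = 0.2273.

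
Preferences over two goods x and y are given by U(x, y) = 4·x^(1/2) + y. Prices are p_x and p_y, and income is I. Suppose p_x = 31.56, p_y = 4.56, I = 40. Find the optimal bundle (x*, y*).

MU_x = 2/√x, MU_y = 1. Tangency: 2/√x = p_x/p_y.
Solve: √x = 2·p_y/p_x, so x*(p_x,p_y) = (2·p_y/p_x)², and y* = (I − p_x·x*)/p_y.
Plugging in: x* = (2·4.56/31.56)² = 0.0835, y* = 8.194.

x* = 0.0835, y* = 8.194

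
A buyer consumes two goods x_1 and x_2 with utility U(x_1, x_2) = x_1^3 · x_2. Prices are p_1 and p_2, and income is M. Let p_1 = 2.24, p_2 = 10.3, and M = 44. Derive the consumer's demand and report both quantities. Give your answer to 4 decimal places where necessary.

MU_x_1/MU_x_2 = (3·x_2)/(x_1); tangency sets this equal to p_1/p_2.
So 3·p_2·x_2 = p_1·x_1; combined with the budget, a share 0.75 of income goes to x_1.
Demand: x_1*(p_1,p_2,M) = 0.75·M/p_1 and x_2* = 0.25·M/p_2.
At p_1=2.24, p_2=10.3, M=44: x_1* = 0.75·44/2.24 = 14.7321, x_2* = 1.068.

x_1* = 14.7321, x_2* = 1.068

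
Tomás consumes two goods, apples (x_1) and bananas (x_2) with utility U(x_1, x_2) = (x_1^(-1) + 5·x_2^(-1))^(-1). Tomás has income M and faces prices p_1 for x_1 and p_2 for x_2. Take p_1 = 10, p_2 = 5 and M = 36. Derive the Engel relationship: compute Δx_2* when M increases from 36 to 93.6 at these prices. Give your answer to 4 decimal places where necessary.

From the CES first-order condition, (1/5)·(x_2/x_1)^(2) = p_1/p_2.
Solve for the ratio: x_2/x_1 = [5·p_1/p_2]^(0.5).
Substitute x_2 = (x_2/x_1)·x_1 into the budget: x_1* = M/(p_1 + p_2·(x_2/x_1)).
Numerically x_2/x_1 = 3.162278, so x_1* = 36/(10 + 5·3.162278) = 1.3947 and x_2* = 3.162278·1.3947 = 4.4105.
At M' = 93.6: x_2* = 11.4674. Change: 11.4674 − 4.4105 = 7.0569.

Δx_2* = 7.0569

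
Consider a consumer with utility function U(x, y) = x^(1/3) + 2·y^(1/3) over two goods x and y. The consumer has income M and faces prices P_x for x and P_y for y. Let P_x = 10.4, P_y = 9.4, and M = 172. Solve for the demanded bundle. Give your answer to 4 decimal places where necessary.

MU_x ∝ x^(-2/3), MU_y ∝ 2·y^(-2/3), so MRS = (1/2)·(y/x)^(2/3) = P_x/P_y.
Hence y/x = (2·P_x/P_y)^(1/(2/3)), i.e. raised to the 1.5 power.
With the ratio pinned down, the budget gives x* = M/(P_x + P_y·(y/x)) and y* = (y/x)·x*.
Numerically y/x = 3.291571, so x* = 172/(10.4 + 9.4·3.291571) = 4.1605 and y* = 3.291571·4.1605 = 13.6947.

x* = 4.1605, y* = 13.6947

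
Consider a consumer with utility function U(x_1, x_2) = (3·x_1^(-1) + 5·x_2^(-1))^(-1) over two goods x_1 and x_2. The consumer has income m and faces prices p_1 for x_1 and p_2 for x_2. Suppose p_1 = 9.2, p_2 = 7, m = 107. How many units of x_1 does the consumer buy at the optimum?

x_1* = 5.4703

MU_x_1 ∝ 3·x_1^(-2), MU_x_2 ∝ 5·x_2^(-2), so MRS = (3/5)·(x_2/x_1)^(2) = p_1/p_2.
Solve for the ratio: x_2/x_1 = [(5/3)·p_1/p_2]^(0.5).
Substitute x_2 = (x_2/x_1)·x_1 into the budget: x_1* = m/(p_1 + p_2·(x_2/x_1)).
Numerically x_2/x_1 = 1.480026, so x_1* = 107/(9.2 + 7·1.480026) = 5.4703.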